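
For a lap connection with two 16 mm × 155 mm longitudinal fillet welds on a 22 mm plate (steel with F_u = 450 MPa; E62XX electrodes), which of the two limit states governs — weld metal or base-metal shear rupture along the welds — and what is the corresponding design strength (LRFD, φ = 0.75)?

φR_n ≈ 978 kN (weld metal governs)

E62XX → F_EXX = 620 MPa.
t_e = 0.707 × 16 = 11.31 mm; L = 310 mm.
Weld metal: φR_n = 0.75 × 0.6 × 620 × 11.31 × 310 × 10⁻³ = 978.4 kN.
Base metal (shear rupture): φR_n = 0.75 × 0.6 × 450 × 22 × 310 × 10⁻³ = 1381 kN.
Governing: weld metal.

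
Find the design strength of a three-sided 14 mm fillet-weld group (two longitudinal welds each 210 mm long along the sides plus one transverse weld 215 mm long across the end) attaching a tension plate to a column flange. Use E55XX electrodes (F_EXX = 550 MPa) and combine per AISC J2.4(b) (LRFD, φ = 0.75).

φR_n ≈ 1660 kN

t_e = 0.707 × 14 = 9.898 mm.
R_nwl = 0.6 × 550 × 9.898 × 420 × 10⁻³ = 1372 kN (longitudinal, 2 welds).
R_nwt = 0.6 × 550 × 9.898 × 215 × 10⁻³ = 702.3 kN (transverse, base value).
(i) R_nwl + R_nwt = 2074 kN; (ii) 0.85 R_nwl + 1.5 R_nwt = 2219 kN.
R_n = max = 2219 kN [governs: (ii)]; φR_n = 1665 kN.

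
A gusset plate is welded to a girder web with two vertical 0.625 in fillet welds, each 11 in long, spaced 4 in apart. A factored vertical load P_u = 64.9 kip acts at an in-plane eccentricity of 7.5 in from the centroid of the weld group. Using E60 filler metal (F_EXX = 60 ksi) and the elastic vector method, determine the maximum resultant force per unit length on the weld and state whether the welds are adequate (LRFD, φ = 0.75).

f_max ≈ 10.6 kip/in; adequate

Total weld length L_w = 22 in. Treat welds as unit-width lines.
Polar moment about centroid: J = 2[d³/12 + d(b/2)²] = 2[11³/12 + 11×2²] = 309.8 in³.
Direct shear f_v = P/L_w = 64.9 / 22 = 2.95 kip/in (vertical).
Torsion M = P·e = 64.9 × 7.5 = 486.75 kip·in.
Critical point at (x, y) = (2, 5.5) from centroid. f_tx = M·y/J = 8.641 kip/in; f_ty = M·x/J = 3.142 kip/in.
Resultant f_max = √[f_tx² + (f_v + f_ty)²] = √[8.641² + (2.95 + 3.142)²] = 10.57 kip/in.
Capacity per unit length: φr_n = 0.75 × 0.6 × 60 × (0.707 × 0.625) = 11.93 kip/in.
10.57 ≤ 11.93 → adequate.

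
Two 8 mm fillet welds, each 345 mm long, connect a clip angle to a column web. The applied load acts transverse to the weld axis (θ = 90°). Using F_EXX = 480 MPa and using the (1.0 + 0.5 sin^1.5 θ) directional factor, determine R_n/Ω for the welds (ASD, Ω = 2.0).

t_e = 0.707 × 8 = 5.656 mm; A_we = 5.656 × 690 = 3903 mm².
Directional factor: 1.0 + 0.5 sin^1.5(90°) = 1.5.
F_nw = 0.6 × 480 × 1.5 = 432 MPa.
R_n/Ω = (432 × 3903) / 2.0 × 10⁻³ = 843 kN.

R_n/Ω ≈ 843 kN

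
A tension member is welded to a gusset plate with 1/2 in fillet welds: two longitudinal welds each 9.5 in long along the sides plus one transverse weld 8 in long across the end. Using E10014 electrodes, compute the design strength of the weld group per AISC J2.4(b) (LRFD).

E100XX → F_EXX = 100 ksi.
t_e = 0.707 × 0.5 = 0.3535 in.
R_nwl = 0.6 × 100 × 0.3535 × 19 = 403 kips (longitudinal, 2 welds).
R_nwt = 0.6 × 100 × 0.3535 × 8 = 169.7 kips (transverse, base value).
(i) R_nwl + R_nwt = 572.7 kips; (ii) 0.85 R_nwl + 1.5 R_nwt = 597.1 kips.
R_n = max = 597.1 kips [governs: (ii)]; φR_n = 447.8 kips.

φR_n ≈ 448 kips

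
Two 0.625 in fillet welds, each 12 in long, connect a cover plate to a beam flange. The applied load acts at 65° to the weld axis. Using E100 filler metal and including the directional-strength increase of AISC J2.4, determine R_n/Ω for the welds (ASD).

R_n/Ω ≈ 455 kip

E100XX → F_EXX = 100 ksi.
t_e = 0.707 × 0.625 = 0.4419 in; A_we = 0.4419 × 24 = 10.6 in².
Directional factor: 1.0 + 0.5 sin^1.5(65°) = 1.431.
F_nw = 0.6 × 100 × 1.431 = 85.88 ksi.
R_n/Ω = (85.88 × 10.6) / 2.0 = 455.4 kip.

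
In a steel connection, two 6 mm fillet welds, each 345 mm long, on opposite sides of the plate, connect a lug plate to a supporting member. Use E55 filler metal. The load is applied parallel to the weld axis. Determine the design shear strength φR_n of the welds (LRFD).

E55XX → F_EXX = 550 MPa.
Effective throat t_e = 0.707 × 6 = 4.242 mm.
Total length L = 690 mm; A_we = 4.242 × 690 = 2927 mm².
F_nw = 0.6 F_EXX = 0.6 × 550 = 330 MPa.
φR_n = 0.75 × 330 × 2927 × 10⁻³ = 724.4 kN.

φR_n ≈ 724 kN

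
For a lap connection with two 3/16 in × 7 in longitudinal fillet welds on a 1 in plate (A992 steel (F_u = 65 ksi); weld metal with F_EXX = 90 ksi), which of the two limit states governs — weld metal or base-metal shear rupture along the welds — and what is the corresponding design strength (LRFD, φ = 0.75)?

φR_n ≈ 75.2 kip (weld metal governs)

t_e = 0.707 × 0.1875 = 0.1326 in; L = 14 in.
Weld metal: φR_n = 0.75 × 0.6 × 90 × 0.1326 × 14 = 75.16 kip.
Base metal (shear rupture): φR_n = 0.75 × 0.6 × 65 × 1 × 14 = 409.5 kip.
Governing: weld metal.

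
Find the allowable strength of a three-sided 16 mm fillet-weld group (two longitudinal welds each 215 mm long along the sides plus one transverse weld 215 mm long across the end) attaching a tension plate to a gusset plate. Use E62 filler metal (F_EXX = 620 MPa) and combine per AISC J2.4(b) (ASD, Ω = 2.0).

t_e = 0.707 × 16 = 11.31 mm.
R_nwl = 0.6 × 620 × 11.31 × 430 × 10⁻³ = 1809 kN (longitudinal, 2 welds).
R_nwt = 0.6 × 620 × 11.31 × 215 × 10⁻³ = 904.7 kN (transverse, base value).
(i) R_nwl + R_nwt = 2714 kN; (ii) 0.85 R_nwl + 1.5 R_nwt = 2895 kN.
R_n = max = 2895 kN [governs: (ii)]; R_n/Ω = 1448 kN.

R_n/Ω ≈ 1450 kN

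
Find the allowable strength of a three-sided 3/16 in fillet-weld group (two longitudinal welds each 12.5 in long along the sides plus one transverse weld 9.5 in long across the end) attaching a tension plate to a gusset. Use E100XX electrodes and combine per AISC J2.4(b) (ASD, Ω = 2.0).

R_n/Ω ≈ 141 kips

E100XX → F_EXX = 100 ksi.
t_e = 0.707 × 0.1875 = 0.1326 in.
R_nwl = 0.6 × 100 × 0.1326 × 25 = 198.8 kips (longitudinal, 2 welds).
R_nwt = 0.6 × 100 × 0.1326 × 9.5 = 75.56 kips (transverse, base value).
(i) R_nwl + R_nwt = 274.4 kips; (ii) 0.85 R_nwl + 1.5 R_nwt = 282.4 kips.
R_n = max = 282.4 kips [governs: (ii)]; R_n/Ω = 141.2 kips.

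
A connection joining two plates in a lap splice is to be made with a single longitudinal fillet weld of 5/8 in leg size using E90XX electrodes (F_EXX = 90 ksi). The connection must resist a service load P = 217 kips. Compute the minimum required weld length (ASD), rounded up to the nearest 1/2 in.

L = 18.5 in

Throat t_e = 0.707 × 0.625 = 0.4419 in.
r_n/Ω = (0.6 × 90 × 0.4419) / 2.0 = 11.93 kip/in.
L_req = P / (r_n/Ω) = 217 / 11.93 = 18.19 in total.
Round up → use L = 18.5 in.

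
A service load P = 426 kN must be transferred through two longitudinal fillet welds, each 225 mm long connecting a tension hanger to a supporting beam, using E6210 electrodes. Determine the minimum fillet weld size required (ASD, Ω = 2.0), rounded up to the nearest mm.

w = 8 mm

E62XX → F_EXX = 620 MPa.
Total weld length L = 450 mm.
Required throat t_e = P × Ω / (0.6 F_EXX × L) = 426 × 2.0 / (0.6 × 620 × 450 × 10⁻³) = 5.09 mm.
Required leg w = t_e / 0.707 = 7.199 mm → use 8 mm.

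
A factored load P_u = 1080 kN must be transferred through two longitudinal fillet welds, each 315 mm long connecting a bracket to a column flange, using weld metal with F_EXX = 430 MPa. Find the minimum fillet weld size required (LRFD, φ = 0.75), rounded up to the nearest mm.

Total weld length L = 630 mm.
Required throat t_e = P_u / (φ × 0.6 F_EXX × L) = 1080 / (0.75 × 0.6 × 430 × 630 × 10⁻³) = 8.859 mm.
Required leg w = t_e / 0.707 = 12.53 mm → use 13 mm.

w = 13 mm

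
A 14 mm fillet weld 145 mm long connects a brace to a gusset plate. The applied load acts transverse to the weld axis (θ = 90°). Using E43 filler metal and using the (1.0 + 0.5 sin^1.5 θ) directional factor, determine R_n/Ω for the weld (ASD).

R_n/Ω ≈ 278 kN

E43XX → F_EXX = 430 MPa.
t_e = 0.707 × 14 = 9.898 mm; A_we = 9.898 × 145 = 1435 mm².
Directional factor: 1.0 + 0.5 sin^1.5(90°) = 1.5.
F_nw = 0.6 × 430 × 1.5 = 387 MPa.
R_n/Ω = (387 × 1435) / 2.0 × 10⁻³ = 277.7 kN.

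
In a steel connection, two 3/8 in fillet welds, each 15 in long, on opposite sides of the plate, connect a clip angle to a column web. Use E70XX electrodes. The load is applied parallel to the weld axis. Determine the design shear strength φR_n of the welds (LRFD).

E70XX → F_EXX = 70 ksi.
Effective throat t_e = 0.707 × 0.375 = 0.2651 in.
Total length L = 30 in; A_we = 0.2651 × 30 = 7.954 in².
F_nw = 0.6 F_EXX = 0.6 × 70 = 42 ksi.
φR_n = 0.75 × 42 × 7.954 = 250.5 kips.

φR_n ≈ 251 kips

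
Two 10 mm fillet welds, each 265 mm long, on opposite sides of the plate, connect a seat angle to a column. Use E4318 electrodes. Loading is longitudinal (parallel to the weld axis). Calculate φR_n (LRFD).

φR_n ≈ 725 kN

E43XX → F_EXX = 430 MPa.
Effective throat t_e = 0.707 × 10 = 7.07 mm.
Total length L = 530 mm; A_we = 7.07 × 530 = 3747 mm².
F_nw = 0.6 F_EXX = 0.6 × 430 = 258 MPa.
φR_n = 0.75 × 258 × 3747 × 10⁻³ = 725.1 kN.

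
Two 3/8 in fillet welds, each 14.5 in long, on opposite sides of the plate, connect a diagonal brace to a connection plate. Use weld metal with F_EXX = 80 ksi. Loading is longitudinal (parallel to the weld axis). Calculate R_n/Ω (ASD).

R_n/Ω ≈ 185 kip

Effective throat t_e = 0.707 × 0.375 = 0.2651 in.
Total length L = 29 in; A_we = 0.2651 × 29 = 7.689 in².
F_nw = 0.6 F_EXX = 0.6 × 80 = 48 ksi.
R_n = 48 × 7.689 = 369.1 kip; R_n/Ω = 369.1/2.0 = 184.5 kip.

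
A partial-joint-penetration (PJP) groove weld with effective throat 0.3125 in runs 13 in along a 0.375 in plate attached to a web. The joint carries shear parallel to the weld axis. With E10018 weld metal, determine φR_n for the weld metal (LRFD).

φR_n ≈ 183 kip

E100XX → F_EXX = 100 ksi.
Effective throat (given) t_e = 0.3125 in.
A_we = 0.3125 × 13 = 4.062 in².
F_nw = 0.6 F_EXX = 60 ksi.
φR_n = 0.75 × 60 × 4.062 = 182.8 kip.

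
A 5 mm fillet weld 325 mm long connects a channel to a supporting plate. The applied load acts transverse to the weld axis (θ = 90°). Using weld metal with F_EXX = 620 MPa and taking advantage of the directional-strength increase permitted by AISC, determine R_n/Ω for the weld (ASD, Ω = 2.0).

t_e = 0.707 × 5 = 3.535 mm; A_we = 3.535 × 325 = 1149 mm².
Directional factor: 1.0 + 0.5 sin^1.5(90°) = 1.5.
F_nw = 0.6 × 620 × 1.5 = 558 MPa.
R_n/Ω = (558 × 1149) / 2.0 × 10⁻³ = 320.5 kN.

R_n/Ω ≈ 321 kN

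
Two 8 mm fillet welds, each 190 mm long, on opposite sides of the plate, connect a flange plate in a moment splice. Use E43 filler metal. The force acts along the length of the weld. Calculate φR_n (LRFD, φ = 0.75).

E43XX → F_EXX = 430 MPa.
Effective throat t_e = 0.707 × 8 = 5.656 mm.
Total length L = 380 mm; A_we = 5.656 × 380 = 2149 mm².
F_nw = 0.6 F_EXX = 0.6 × 430 = 258 MPa.
φR_n = 0.75 × 258 × 2149 × 10⁻³ = 415.9 kN.

φR_n ≈ 416 kN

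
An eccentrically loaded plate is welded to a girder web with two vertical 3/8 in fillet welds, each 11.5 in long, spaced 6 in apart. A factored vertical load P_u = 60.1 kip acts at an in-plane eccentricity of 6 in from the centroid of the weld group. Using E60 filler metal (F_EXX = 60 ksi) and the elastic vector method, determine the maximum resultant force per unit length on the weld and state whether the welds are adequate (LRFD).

Total weld length L_w = 23 in. Treat welds as unit-width lines.
Polar moment about centroid: J = 2[d³/12 + d(b/2)²] = 2[11.5³/12 + 11.5×3²] = 460.5 in³.
Direct shear f_v = P/L_w = 60.1 / 23 = 2.613 kip/in (vertical).
Torsion M = P·e = 60.1 × 6 = 360.6 kip·in.
Critical point at (x, y) = (3, 5.75) from centroid. f_tx = M·y/J = 4.503 kip/in; f_ty = M·x/J = 2.349 kip/in.
Resultant f_max = √[f_tx² + (f_v + f_ty)²] = √[4.503² + (2.613 + 2.349)²] = 6.701 kip/in.
Capacity per unit length: φr_n = 0.75 × 0.6 × 60 × (0.707 × 0.375) = 7.158 kip/in.
6.701 ≤ 7.158 → adequate.

f_max ≈ 6.7 kip/in; adequate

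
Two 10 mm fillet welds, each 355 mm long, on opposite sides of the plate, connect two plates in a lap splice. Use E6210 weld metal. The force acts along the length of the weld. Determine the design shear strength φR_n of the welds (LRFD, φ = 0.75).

E62XX → F_EXX = 620 MPa.
Effective throat t_e = 0.707 × 10 = 7.07 mm.
Total length L = 710 mm; A_we = 7.07 × 710 = 5020 mm².
F_nw = 0.6 F_EXX = 0.6 × 620 = 372 MPa.
φR_n = 0.75 × 372 × 5020 × 10⁻³ = 1400 kN.

φR_n ≈ 1400 kN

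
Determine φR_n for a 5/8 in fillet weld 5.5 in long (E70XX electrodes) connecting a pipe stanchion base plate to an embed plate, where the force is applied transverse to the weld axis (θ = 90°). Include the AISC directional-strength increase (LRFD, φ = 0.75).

φR_n ≈ 115 kips

E70XX → F_EXX = 70 ksi.
t_e = 0.707 × 0.625 = 0.4419 in; A_we = 0.4419 × 5.5 = 2.43 in².
Directional factor: 1.0 + 0.5 sin^1.5(90°) = 1.5.
F_nw = 0.6 × 70 × 1.5 = 63 ksi.
φR_n = 0.75 × 63 × 2.43 = 114.8 kips.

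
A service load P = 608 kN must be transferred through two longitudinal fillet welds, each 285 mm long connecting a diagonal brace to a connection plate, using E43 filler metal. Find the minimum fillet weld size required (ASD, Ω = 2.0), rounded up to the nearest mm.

E43XX → F_EXX = 430 MPa.
Total weld length L = 570 mm.
Required throat t_e = P × Ω / (0.6 F_EXX × L) = 608 × 2.0 / (0.6 × 430 × 570 × 10⁻³) = 8.269 mm.
Required leg w = t_e / 0.707 = 11.7 mm → use 12 mm.

w = 12 mm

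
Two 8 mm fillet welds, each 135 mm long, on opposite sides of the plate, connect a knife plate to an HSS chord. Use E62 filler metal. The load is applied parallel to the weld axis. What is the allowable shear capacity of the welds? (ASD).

R_n/Ω ≈ 284 kN

E62XX → F_EXX = 620 MPa.
Effective throat t_e = 0.707 × 8 = 5.656 mm.
Total length L = 270 mm; A_we = 5.656 × 270 = 1527 mm².
F_nw = 0.6 F_EXX = 0.6 × 620 = 372 MPa.
R_n = 372 × 1527 × 10⁻³ = 568.1 kN; R_n/Ω = 568.1/2.0 = 284 kN.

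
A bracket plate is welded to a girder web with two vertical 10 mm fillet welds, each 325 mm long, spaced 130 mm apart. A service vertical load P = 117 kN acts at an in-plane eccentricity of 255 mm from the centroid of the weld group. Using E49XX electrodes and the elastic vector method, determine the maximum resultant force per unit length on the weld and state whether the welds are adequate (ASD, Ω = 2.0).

E49XX → F_EXX = 490 MPa.
Total weld length L_w = 650 mm. Treat welds as unit-width lines.
Polar moment about centroid: J = 2[d³/12 + d(b/2)²] = 2[325³/12 + 325×65²] = 8468000 mm³.
Direct shear f_v = P/L_w = 117×10³ / 650 = 180 N/mm (vertical).
Torsion M = P·e = 117×10³ × 255 = 29835000 N·mm.
Critical point at (x, y) = (65, 162.5) from centroid. f_tx = M·y/J = 572.6 N/mm; f_ty = M·x/J = 229 N/mm.
Resultant f_max = √[f_tx² + (f_v + f_ty)²] = √[572.6² + (180 + 229)²] = 703.6 N/mm.
Capacity per unit length: r_n/Ω = (1/2.0) × 0.6 × 490 × (0.707 × 10) = 1039 N/mm.
703.6 ≤ 1039 → adequate.

f_max ≈ 704 N/mm; adequate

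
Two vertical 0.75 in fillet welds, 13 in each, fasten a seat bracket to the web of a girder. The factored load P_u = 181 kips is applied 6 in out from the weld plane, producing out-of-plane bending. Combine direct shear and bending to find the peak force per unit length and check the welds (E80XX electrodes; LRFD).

E80XX → F_EXX = 80 ksi.
L_w = 2 × 13 = 26 in; section modulus (unit throat) S = 2 × L²/6 = 56.33 in².
Direct shear f_v = P/L_w = 181/26 = 6.962 kip/in.
Moment M = P × e = 181 × 6 = 1086 kip·in; bending f_b = M/S = 19.28 kip/in.
f_max = √(f_v² + f_b²) = √(6.962² + 19.28²) = 20.5 kip/in.
φr_n = 0.75 × 0.6 × 80 × (0.707 × 0.75) = 19.09 kip/in → NOT adequate.

f_max ≈ 20.5 kip/in; NOT adequate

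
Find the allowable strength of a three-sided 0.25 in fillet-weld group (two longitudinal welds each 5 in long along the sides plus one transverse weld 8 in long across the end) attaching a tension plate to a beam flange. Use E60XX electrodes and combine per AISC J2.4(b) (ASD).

R_n/Ω ≈ 65.2 kips

E60XX → F_EXX = 60 ksi.
t_e = 0.707 × 0.25 = 0.1767 in.
R_nwl = 0.6 × 60 × 0.1767 × 10 = 63.63 kips (longitudinal, 2 welds).
R_nwt = 0.6 × 60 × 0.1767 × 8 = 50.9 kips (transverse, base value).
(i) R_nwl + R_nwt = 114.5 kips; (ii) 0.85 R_nwl + 1.5 R_nwt = 130.4 kips.
R_n = max = 130.4 kips [governs: (ii)]; R_n/Ω = 65.22 kips.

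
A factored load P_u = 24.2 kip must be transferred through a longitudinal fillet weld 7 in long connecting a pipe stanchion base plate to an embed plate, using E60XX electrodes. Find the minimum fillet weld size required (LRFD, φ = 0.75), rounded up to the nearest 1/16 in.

w = 3/16 in

E60XX → F_EXX = 60 ksi.
Total weld length L = 7 in.
Required throat t_e = P_u / (φ × 0.6 F_EXX × L) = 24.2 / (0.75 × 0.6 × 60 × 7) = 0.128 in.
Required leg w = t_e / 0.707 = 0.1811 in → use 3/16 in.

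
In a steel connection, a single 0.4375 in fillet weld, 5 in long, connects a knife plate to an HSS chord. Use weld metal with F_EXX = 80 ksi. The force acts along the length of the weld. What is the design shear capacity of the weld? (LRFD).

Effective throat t_e = 0.707 × 0.4375 = 0.3093 in.
Total length L = 5 in; A_we = 0.3093 × 5 = 1.547 in².
F_nw = 0.6 F_EXX = 0.6 × 80 = 48 ksi.
φR_n = 0.75 × 48 × 1.547 = 55.68 kip.

φR_n ≈ 55.7 kip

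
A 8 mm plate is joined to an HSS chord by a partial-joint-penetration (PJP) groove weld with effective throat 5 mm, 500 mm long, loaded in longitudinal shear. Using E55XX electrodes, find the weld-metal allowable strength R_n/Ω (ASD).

E55XX → F_EXX = 550 MPa.
Effective throat (given) t_e = 5 mm.
A_we = 5 × 500 = 2500 mm².
F_nw = 0.6 F_EXX = 330 MPa.
R_n/Ω = (330 × 2500) / 2.0 × 10⁻³ = 412.5 kN.

R_n/Ω ≈ 412 kN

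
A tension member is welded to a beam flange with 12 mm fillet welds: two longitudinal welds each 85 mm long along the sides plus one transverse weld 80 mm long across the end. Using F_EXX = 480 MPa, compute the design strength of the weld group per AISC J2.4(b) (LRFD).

φR_n ≈ 485 kN

t_e = 0.707 × 12 = 8.484 mm.
R_nwl = 0.6 × 480 × 8.484 × 170 × 10⁻³ = 415.4 kN (longitudinal, 2 welds).
R_nwt = 0.6 × 480 × 8.484 × 80 × 10⁻³ = 195.5 kN (transverse, base value).
(i) R_nwl + R_nwt = 610.8 kN; (ii) 0.85 R_nwl + 1.5 R_nwt = 646.3 kN.
R_n = max = 646.3 kN [governs: (ii)]; φR_n = 484.7 kN.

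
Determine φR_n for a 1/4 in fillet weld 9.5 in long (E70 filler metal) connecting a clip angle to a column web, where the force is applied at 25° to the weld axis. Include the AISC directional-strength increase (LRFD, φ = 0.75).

φR_n ≈ 60.2 kips

E70XX → F_EXX = 70 ksi.
t_e = 0.707 × 0.25 = 0.1767 in; A_we = 0.1767 × 9.5 = 1.679 in².
Directional factor: 1.0 + 0.5 sin^1.5(25°) = 1.137.
F_nw = 0.6 × 70 × 1.137 = 47.77 ksi.
φR_n = 0.75 × 47.77 × 1.679 = 60.16 kips.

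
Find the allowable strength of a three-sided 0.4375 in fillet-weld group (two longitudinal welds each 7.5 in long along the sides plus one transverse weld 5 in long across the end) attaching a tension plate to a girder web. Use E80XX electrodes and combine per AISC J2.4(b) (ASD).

E80XX → F_EXX = 80 ksi.
t_e = 0.707 × 0.4375 = 0.3093 in.
R_nwl = 0.6 × 80 × 0.3093 × 15 = 222.7 kip (longitudinal, 2 welds).
R_nwt = 0.6 × 80 × 0.3093 × 5 = 74.23 kip (transverse, base value).
(i) R_nwl + R_nwt = 296.9 kip; (ii) 0.85 R_nwl + 1.5 R_nwt = 300.7 kip.
R_n = max = 300.7 kip [governs: (ii)]; R_n/Ω = 150.3 kip.

R_n/Ω ≈ 150 kip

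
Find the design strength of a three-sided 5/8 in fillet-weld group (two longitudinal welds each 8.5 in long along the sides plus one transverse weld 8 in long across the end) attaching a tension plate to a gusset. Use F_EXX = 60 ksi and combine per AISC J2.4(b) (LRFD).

t_e = 0.707 × 0.625 = 0.4419 in.
R_nwl = 0.6 × 60 × 0.4419 × 17 = 270.4 kips (longitudinal, 2 welds).
R_nwt = 0.6 × 60 × 0.4419 × 8 = 127.3 kips (transverse, base value).
(i) R_nwl + R_nwt = 397.7 kips; (ii) 0.85 R_nwl + 1.5 R_nwt = 420.8 kips.
R_n = max = 420.8 kips [governs: (ii)]; φR_n = 315.6 kips.

φR_n ≈ 316 kips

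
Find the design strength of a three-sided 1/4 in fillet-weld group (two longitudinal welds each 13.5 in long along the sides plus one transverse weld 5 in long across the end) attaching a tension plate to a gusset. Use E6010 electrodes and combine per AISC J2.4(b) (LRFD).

E60XX → F_EXX = 60 ksi.
t_e = 0.707 × 0.25 = 0.1767 in.
R_nwl = 0.6 × 60 × 0.1767 × 27 = 171.8 kip (longitudinal, 2 welds).
R_nwt = 0.6 × 60 × 0.1767 × 5 = 31.81 kip (transverse, base value).
(i) R_nwl + R_nwt = 203.6 kip; (ii) 0.85 R_nwl + 1.5 R_nwt = 193.8 kip.
R_n = max = 203.6 kip [governs: (i)]; φR_n = 152.7 kip.

φR_n ≈ 153 kip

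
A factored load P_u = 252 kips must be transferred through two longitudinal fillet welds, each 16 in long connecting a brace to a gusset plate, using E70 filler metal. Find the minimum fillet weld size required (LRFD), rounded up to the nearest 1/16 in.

E70XX → F_EXX = 70 ksi.
Total weld length L = 32 in.
Required throat t_e = P_u / (φ × 0.6 F_EXX × L) = 252 / (0.75 × 0.6 × 70 × 32) = 0.25 in.
Required leg w = t_e / 0.707 = 0.3536 in → use 3/8 in.

w = 3/8 in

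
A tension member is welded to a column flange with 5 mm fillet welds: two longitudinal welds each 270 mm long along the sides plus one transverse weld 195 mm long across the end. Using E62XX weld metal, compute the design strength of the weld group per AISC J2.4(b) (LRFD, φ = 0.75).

φR_n ≈ 741 kN

E62XX → F_EXX = 620 MPa.
t_e = 0.707 × 5 = 3.535 mm.
R_nwl = 0.6 × 620 × 3.535 × 540 × 10⁻³ = 710.1 kN (longitudinal, 2 welds).
R_nwt = 0.6 × 620 × 3.535 × 195 × 10⁻³ = 256.4 kN (transverse, base value).
(i) R_nwl + R_nwt = 966.5 kN; (ii) 0.85 R_nwl + 1.5 R_nwt = 988.2 kN.
R_n = max = 988.2 kN [governs: (ii)]; φR_n = 741.2 kN.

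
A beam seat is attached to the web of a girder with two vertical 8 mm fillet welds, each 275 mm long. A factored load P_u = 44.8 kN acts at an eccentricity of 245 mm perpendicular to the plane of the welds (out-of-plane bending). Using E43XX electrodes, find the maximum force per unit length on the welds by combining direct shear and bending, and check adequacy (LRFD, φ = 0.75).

E43XX → F_EXX = 430 MPa.
L_w = 2 × 275 = 550 mm; section modulus (unit throat) S = 2 × L²/6 = 25210 mm².
Direct shear f_v = P/L_w = 44.8×10³/550 = 81.45 N/mm.
Moment M = P × e = 44.8×10³ × 245 = 10976000 N·mm; bending f_b = M/S = 435.4 N/mm.
f_max = √(f_v² + f_b²) = √(81.45² + 435.4²) = 443 N/mm.
φr_n = 0.75 × 0.6 × 430 × (0.707 × 8) = 1094 N/mm → adequate.

f_max ≈ 443 N/mm; adequate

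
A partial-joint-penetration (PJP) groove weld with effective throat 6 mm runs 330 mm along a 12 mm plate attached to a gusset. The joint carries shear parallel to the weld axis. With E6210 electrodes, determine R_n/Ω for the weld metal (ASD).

E62XX → F_EXX = 620 MPa.
Effective throat (given) t_e = 6 mm.
A_we = 6 × 330 = 1980 mm².
F_nw = 0.6 F_EXX = 372 MPa.
R_n/Ω = (372 × 1980) / 2.0 × 10⁻³ = 368.3 kN.

R_n/Ω ≈ 368 kN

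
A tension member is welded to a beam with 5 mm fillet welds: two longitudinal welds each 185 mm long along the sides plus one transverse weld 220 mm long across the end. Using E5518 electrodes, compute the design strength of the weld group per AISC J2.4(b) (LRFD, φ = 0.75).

E55XX → F_EXX = 550 MPa.
t_e = 0.707 × 5 = 3.535 mm.
R_nwl = 0.6 × 550 × 3.535 × 370 × 10⁻³ = 431.6 kN (longitudinal, 2 welds).
R_nwt = 0.6 × 550 × 3.535 × 220 × 10⁻³ = 256.6 kN (transverse, base value).
(i) R_nwl + R_nwt = 688.3 kN; (ii) 0.85 R_nwl + 1.5 R_nwt = 751.8 kN.
R_n = max = 751.8 kN [governs: (ii)]; φR_n = 563.9 kN.

φR_n ≈ 564 kN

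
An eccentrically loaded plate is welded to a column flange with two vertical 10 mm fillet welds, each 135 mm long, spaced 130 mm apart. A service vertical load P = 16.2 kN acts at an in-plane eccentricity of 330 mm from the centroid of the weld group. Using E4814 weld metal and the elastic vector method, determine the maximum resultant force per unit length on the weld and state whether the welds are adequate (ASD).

E48XX → F_EXX = 480 MPa.
Total weld length L_w = 270 mm. Treat welds as unit-width lines.
Polar moment about centroid: J = 2[d³/12 + d(b/2)²] = 2[135³/12 + 135×65²] = 1551000 mm³.
Direct shear f_v = P/L_w = 16.2×10³ / 270 = 60 N/mm (vertical).
Torsion M = P·e = 16.2×10³ × 330 = 5346000 N·mm.
Critical point at (x, y) = (65, 67.5) from centroid. f_tx = M·y/J = 232.7 N/mm; f_ty = M·x/J = 224.1 N/mm.
Resultant f_max = √[f_tx² + (f_v + f_ty)²] = √[232.7² + (60 + 224.1)²] = 367.2 N/mm.
Capacity per unit length: r_n/Ω = (1/2.0) × 0.6 × 480 × (0.707 × 10) = 1018 N/mm.
367.2 ≤ 1018 → adequate.

f_max ≈ 367 N/mm; adequate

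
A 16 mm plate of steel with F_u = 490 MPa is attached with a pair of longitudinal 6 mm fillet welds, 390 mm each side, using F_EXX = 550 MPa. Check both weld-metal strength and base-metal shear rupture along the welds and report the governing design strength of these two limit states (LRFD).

φR_n ≈ 819 kN (weld metal governs)

t_e = 0.707 × 6 = 4.242 mm; L = 780 mm.
Weld metal: φR_n = 0.75 × 0.6 × 550 × 4.242 × 780 × 10⁻³ = 818.9 kN.
Base metal (shear rupture): φR_n = 0.75 × 0.6 × 490 × 16 × 780 × 10⁻³ = 2752 kN.
Governing: weld metal.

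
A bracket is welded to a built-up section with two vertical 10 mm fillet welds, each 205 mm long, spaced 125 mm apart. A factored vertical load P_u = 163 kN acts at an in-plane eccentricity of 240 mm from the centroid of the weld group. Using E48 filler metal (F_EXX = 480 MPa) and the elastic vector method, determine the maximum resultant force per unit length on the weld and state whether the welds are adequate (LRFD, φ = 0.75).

Total weld length L_w = 410 mm. Treat welds as unit-width lines.
Polar moment about centroid: J = 2[d³/12 + d(b/2)²] = 2[205³/12 + 205×62.5²] = 3037000 mm³.
Direct shear f_v = P/L_w = 163×10³ / 410 = 397.6 N/mm (vertical).
Torsion M = P·e = 163×10³ × 240 = 39120000 N·mm.
Critical point at (x, y) = (62.5, 102.5) from centroid. f_tx = M·y/J = 1320 N/mm; f_ty = M·x/J = 805 N/mm.
Resultant f_max = √[f_tx² + (f_v + f_ty)²] = √[1320² + (397.6 + 805)²] = 1786 N/mm.
Capacity per unit length: φr_n = 0.75 × 0.6 × 480 × (0.707 × 10) = 1527 N/mm.
1786 > 1527 → NOT adequate.

f_max ≈ 1790 N/mm; NOT adequate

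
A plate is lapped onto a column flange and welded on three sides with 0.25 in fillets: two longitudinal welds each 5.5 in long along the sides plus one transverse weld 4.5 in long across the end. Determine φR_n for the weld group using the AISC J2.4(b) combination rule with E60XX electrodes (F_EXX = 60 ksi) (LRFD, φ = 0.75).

t_e = 0.707 × 0.25 = 0.1767 in.
R_nwl = 0.6 × 60 × 0.1767 × 11 = 69.99 kip (longitudinal, 2 welds).
R_nwt = 0.6 × 60 × 0.1767 × 4.5 = 28.63 kip (transverse, base value).
(i) R_nwl + R_nwt = 98.63 kip; (ii) 0.85 R_nwl + 1.5 R_nwt = 102.4 kip.
R_n = max = 102.4 kip [governs: (ii)]; φR_n = 76.83 kip.

φR_n ≈ 76.8 kip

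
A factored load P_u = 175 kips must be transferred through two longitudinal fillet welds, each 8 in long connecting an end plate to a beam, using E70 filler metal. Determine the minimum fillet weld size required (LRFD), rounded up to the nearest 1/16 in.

E70XX → F_EXX = 70 ksi.
Total weld length L = 16 in.
Required throat t_e = P_u / (φ × 0.6 F_EXX × L) = 175 / (0.75 × 0.6 × 70 × 16) = 0.3472 in.
Required leg w = t_e / 0.707 = 0.4911 in → use 1/2 in.

w = 1/2 in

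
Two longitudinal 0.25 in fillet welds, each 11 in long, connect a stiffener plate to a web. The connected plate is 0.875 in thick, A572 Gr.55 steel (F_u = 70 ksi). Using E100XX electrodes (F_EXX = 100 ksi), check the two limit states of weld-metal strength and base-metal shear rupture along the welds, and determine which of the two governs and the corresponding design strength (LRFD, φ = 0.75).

φR_n ≈ 175 kips (weld metal governs)

t_e = 0.707 × 0.25 = 0.1767 in; L = 22 in.
Weld metal: φR_n = 0.75 × 0.6 × 100 × 0.1767 × 22 = 175 kips.
Base metal (shear rupture): φR_n = 0.75 × 0.6 × 70 × 0.875 × 22 = 606.4 kips.
Governing: weld metal.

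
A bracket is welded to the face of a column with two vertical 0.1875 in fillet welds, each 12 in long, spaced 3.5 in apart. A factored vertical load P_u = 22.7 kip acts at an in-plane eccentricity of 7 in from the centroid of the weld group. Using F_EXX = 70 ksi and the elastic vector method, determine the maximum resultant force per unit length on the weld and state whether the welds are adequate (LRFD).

f_max ≈ 3.15 kip/in; adequate

Total weld length L_w = 24 in. Treat welds as unit-width lines.
Polar moment about centroid: J = 2[d³/12 + d(b/2)²] = 2[12³/12 + 12×1.75²] = 361.5 in³.
Direct shear f_v = P/L_w = 22.7 / 24 = 0.9458 kip/in (vertical).
Torsion M = P·e = 22.7 × 7 = 158.9 kip·in.
Critical point at (x, y) = (1.75, 6) from centroid. f_tx = M·y/J = 2.637 kip/in; f_ty = M·x/J = 0.7692 kip/in.
Resultant f_max = √[f_tx² + (f_v + f_ty)²] = √[2.637² + (0.9458 + 0.7692)²] = 3.146 kip/in.
Capacity per unit length: φr_n = 0.75 × 0.6 × 70 × (0.707 × 0.1875) = 4.176 kip/in.
3.146 ≤ 4.176 → adequate.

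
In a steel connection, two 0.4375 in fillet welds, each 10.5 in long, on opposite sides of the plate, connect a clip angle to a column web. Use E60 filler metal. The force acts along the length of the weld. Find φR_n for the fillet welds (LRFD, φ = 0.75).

φR_n ≈ 175 kip

E60XX → F_EXX = 60 ksi.
Effective throat t_e = 0.707 × 0.4375 = 0.3093 in.
Total length L = 21 in; A_we = 0.3093 × 21 = 6.496 in².
F_nw = 0.6 F_EXX = 0.6 × 60 = 36 ksi.
φR_n = 0.75 × 36 × 6.496 = 175.4 kip.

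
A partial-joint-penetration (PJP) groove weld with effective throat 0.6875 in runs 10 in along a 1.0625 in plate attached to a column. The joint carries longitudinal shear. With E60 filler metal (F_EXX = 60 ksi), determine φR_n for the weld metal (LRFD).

Effective throat (given) t_e = 0.6875 in.
A_we = 0.6875 × 10 = 6.875 in².
F_nw = 0.6 F_EXX = 36 ksi.
φR_n = 0.75 × 36 × 6.875 = 185.6 kip.

φR_n ≈ 186 kip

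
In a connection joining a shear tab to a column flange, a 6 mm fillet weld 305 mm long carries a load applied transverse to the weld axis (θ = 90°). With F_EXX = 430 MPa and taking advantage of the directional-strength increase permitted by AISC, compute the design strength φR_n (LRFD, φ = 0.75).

t_e = 0.707 × 6 = 4.242 mm; A_we = 4.242 × 305 = 1294 mm².
Directional factor: 1.0 + 0.5 sin^1.5(90°) = 1.5.
F_nw = 0.6 × 430 × 1.5 = 387 MPa.
φR_n = 0.75 × 387 × 1294 × 10⁻³ = 375.5 kN.

φR_n ≈ 376 kN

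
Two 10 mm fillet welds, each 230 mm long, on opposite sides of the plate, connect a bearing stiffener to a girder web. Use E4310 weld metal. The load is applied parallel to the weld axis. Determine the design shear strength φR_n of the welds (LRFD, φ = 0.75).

φR_n ≈ 629 kN

E43XX → F_EXX = 430 MPa.
Effective throat t_e = 0.707 × 10 = 7.07 mm.
Total length L = 460 mm; A_we = 7.07 × 460 = 3252 mm².
F_nw = 0.6 F_EXX = 0.6 × 430 = 258 MPa.
φR_n = 0.75 × 258 × 3252 × 10⁻³ = 629.3 kN.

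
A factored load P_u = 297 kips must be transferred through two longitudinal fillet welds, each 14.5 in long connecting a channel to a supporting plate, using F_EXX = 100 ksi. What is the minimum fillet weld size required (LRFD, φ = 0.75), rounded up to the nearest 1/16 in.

w = 3/8 in

Total weld length L = 29 in.
Required throat t_e = P_u / (φ × 0.6 F_EXX × L) = 297 / (0.75 × 0.6 × 100 × 29) = 0.2276 in.
Required leg w = t_e / 0.707 = 0.3219 in → use 3/8 in.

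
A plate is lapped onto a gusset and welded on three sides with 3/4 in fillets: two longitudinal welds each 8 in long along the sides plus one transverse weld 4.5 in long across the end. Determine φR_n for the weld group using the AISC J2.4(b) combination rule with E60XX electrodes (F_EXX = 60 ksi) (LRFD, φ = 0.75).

φR_n ≈ 293 kips

t_e = 0.707 × 0.75 = 0.5302 in.
R_nwl = 0.6 × 60 × 0.5302 × 16 = 305.4 kips (longitudinal, 2 welds).
R_nwt = 0.6 × 60 × 0.5302 × 4.5 = 85.9 kips (transverse, base value).
(i) R_nwl + R_nwt = 391.3 kips; (ii) 0.85 R_nwl + 1.5 R_nwt = 388.5 kips.
R_n = max = 391.3 kips [governs: (i)]; φR_n = 293.5 kips.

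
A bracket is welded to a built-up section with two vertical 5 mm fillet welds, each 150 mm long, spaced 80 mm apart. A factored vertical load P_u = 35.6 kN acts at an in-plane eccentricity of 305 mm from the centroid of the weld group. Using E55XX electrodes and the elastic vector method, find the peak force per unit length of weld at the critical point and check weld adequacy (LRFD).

f_max ≈ 947 N/mm; NOT adequate

E55XX → F_EXX = 550 MPa.
Total weld length L_w = 300 mm. Treat welds as unit-width lines.
Polar moment about centroid: J = 2[d³/12 + d(b/2)²] = 2[150³/12 + 150×40²] = 1042000 mm³.
Direct shear f_v = P/L_w = 35.6×10³ / 300 = 118.7 N/mm (vertical).
Torsion M = P·e = 35.6×10³ × 305 = 10858000 N·mm.
Critical point at (x, y) = (40, 75) from centroid. f_tx = M·y/J = 781.2 N/mm; f_ty = M·x/J = 416.6 N/mm.
Resultant f_max = √[f_tx² + (f_v + f_ty)²] = √[781.2² + (118.7 + 416.6)²] = 947 N/mm.
Capacity per unit length: φr_n = 0.75 × 0.6 × 550 × (0.707 × 5) = 874.9 N/mm.
947 > 874.9 → NOT adequate.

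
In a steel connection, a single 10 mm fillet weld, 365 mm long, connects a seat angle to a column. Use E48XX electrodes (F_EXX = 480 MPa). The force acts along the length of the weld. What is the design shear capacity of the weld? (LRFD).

Effective throat t_e = 0.707 × 10 = 7.07 mm.
Total length L = 365 mm; A_we = 7.07 × 365 = 2581 mm².
F_nw = 0.6 F_EXX = 0.6 × 480 = 288 MPa.
φR_n = 0.75 × 288 × 2581 × 10⁻³ = 557.4 kN.

φR_n ≈ 557 kN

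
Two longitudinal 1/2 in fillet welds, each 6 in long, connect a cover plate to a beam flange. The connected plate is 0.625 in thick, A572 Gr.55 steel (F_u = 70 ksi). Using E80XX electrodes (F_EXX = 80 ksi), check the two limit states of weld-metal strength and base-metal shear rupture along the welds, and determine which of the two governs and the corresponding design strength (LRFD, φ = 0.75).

φR_n ≈ 153 kip (weld metal governs)

t_e = 0.707 × 0.5 = 0.3535 in; L = 12 in.
Weld metal: φR_n = 0.75 × 0.6 × 80 × 0.3535 × 12 = 152.7 kip.
Base metal (shear rupture): φR_n = 0.75 × 0.6 × 70 × 0.625 × 12 = 236.2 kip.
Governing: weld metal.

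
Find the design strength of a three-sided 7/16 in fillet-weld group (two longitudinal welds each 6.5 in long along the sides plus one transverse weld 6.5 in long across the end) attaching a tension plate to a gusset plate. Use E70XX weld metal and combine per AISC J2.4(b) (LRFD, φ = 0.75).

φR_n ≈ 203 kip

E70XX → F_EXX = 70 ksi.
t_e = 0.707 × 0.4375 = 0.3093 in.
R_nwl = 0.6 × 70 × 0.3093 × 13 = 168.9 kip (longitudinal, 2 welds).
R_nwt = 0.6 × 70 × 0.3093 × 6.5 = 84.44 kip (transverse, base value).
(i) R_nwl + R_nwt = 253.3 kip; (ii) 0.85 R_nwl + 1.5 R_nwt = 270.2 kip.
R_n = max = 270.2 kip [governs: (ii)]; φR_n = 202.7 kip.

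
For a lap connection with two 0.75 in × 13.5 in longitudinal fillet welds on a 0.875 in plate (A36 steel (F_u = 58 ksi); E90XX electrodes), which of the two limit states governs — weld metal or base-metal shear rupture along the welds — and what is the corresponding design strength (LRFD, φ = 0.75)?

E90XX → F_EXX = 90 ksi.
t_e = 0.707 × 0.75 = 0.5302 in; L = 27 in.
Weld metal: φR_n = 0.75 × 0.6 × 90 × 0.5302 × 27 = 579.8 kip.
Base metal (shear rupture): φR_n = 0.75 × 0.6 × 58 × 0.875 × 27 = 616.6 kip.
Governing: weld metal.

φR_n ≈ 580 kip (weld metal governs)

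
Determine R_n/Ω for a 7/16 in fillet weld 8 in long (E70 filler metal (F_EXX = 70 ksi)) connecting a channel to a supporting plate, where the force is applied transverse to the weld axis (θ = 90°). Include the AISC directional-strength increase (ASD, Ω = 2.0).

R_n/Ω ≈ 77.9 kips

t_e = 0.707 × 0.4375 = 0.3093 in; A_we = 0.3093 × 8 = 2.474 in².
Directional factor: 1.0 + 0.5 sin^1.5(90°) = 1.5.
F_nw = 0.6 × 70 × 1.5 = 63 ksi.
R_n/Ω = (63 × 2.474) / 2.0 = 77.95 kips.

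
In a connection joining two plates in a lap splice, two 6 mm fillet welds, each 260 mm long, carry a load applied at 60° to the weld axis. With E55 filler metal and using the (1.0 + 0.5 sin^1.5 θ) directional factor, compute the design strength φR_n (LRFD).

E55XX → F_EXX = 550 MPa.
t_e = 0.707 × 6 = 4.242 mm; A_we = 4.242 × 520 = 2206 mm².
Directional factor: 1.0 + 0.5 sin^1.5(60°) = 1.403.
F_nw = 0.6 × 550 × 1.403 = 463 MPa.
φR_n = 0.75 × 463 × 2206 × 10⁻³ = 765.9 kN.

φR_n ≈ 766 kN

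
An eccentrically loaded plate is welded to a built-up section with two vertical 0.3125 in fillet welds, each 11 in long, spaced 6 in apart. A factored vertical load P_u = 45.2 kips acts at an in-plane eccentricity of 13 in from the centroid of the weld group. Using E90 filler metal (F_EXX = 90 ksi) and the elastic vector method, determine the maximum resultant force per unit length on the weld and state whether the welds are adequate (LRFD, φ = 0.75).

Total weld length L_w = 22 in. Treat welds as unit-width lines.
Polar moment about centroid: J = 2[d³/12 + d(b/2)²] = 2[11³/12 + 11×3²] = 419.8 in³.
Direct shear f_v = P/L_w = 45.2 / 22 = 2.055 kip/in (vertical).
Torsion M = P·e = 45.2 × 13 = 587.6 kip·in.
Critical point at (x, y) = (3, 5.5) from centroid. f_tx = M·y/J = 7.698 kip/in; f_ty = M·x/J = 4.199 kip/in.
Resultant f_max = √[f_tx² + (f_v + f_ty)²] = √[7.698² + (2.055 + 4.199)²] = 9.918 kip/in.
Capacity per unit length: φr_n = 0.75 × 0.6 × 90 × (0.707 × 0.3125) = 8.948 kip/in.
9.918 > 8.948 → NOT adequate.

f_max ≈ 9.92 kip/in; NOT adequate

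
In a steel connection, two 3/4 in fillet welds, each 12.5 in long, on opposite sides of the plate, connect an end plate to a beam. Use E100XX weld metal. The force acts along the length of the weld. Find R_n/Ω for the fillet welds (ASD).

R_n/Ω ≈ 398 kips

E100XX → F_EXX = 100 ksi.
Effective throat t_e = 0.707 × 0.75 = 0.5302 in.
Total length L = 25 in; A_we = 0.5302 × 25 = 13.26 in².
F_nw = 0.6 F_EXX = 0.6 × 100 = 60 ksi.
R_n = 60 × 13.26 = 795.4 kips; R_n/Ω = 795.4/2.0 = 397.7 kips.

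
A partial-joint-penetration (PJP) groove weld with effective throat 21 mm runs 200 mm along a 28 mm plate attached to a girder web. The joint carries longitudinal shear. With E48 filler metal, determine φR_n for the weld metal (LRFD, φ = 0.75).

φR_n ≈ 907 kN

E48XX → F_EXX = 480 MPa.
Effective throat (given) t_e = 21 mm.
A_we = 21 × 200 = 4200 mm².
F_nw = 0.6 F_EXX = 288 MPa.
φR_n = 0.75 × 288 × 4200 × 10⁻³ = 907.2 kN.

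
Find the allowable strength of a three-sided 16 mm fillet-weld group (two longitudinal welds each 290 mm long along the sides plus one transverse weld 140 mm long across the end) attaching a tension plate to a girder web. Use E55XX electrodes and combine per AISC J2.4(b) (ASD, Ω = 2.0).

R_n/Ω ≈ 1340 kN

E55XX → F_EXX = 550 MPa.
t_e = 0.707 × 16 = 11.31 mm.
R_nwl = 0.6 × 550 × 11.31 × 580 × 10⁻³ = 2165 kN (longitudinal, 2 welds).
R_nwt = 0.6 × 550 × 11.31 × 140 × 10⁻³ = 522.6 kN (transverse, base value).
(i) R_nwl + R_nwt = 2688 kN; (ii) 0.85 R_nwl + 1.5 R_nwt = 2624 kN.
R_n = max = 2688 kN [governs: (i)]; R_n/Ω = 1344 kN.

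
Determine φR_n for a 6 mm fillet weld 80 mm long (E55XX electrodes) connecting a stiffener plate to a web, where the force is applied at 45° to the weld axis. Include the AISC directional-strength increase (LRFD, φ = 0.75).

E55XX → F_EXX = 550 MPa.
t_e = 0.707 × 6 = 4.242 mm; A_we = 4.242 × 80 = 339.4 mm².
Directional factor: 1.0 + 0.5 sin^1.5(45°) = 1.297.
F_nw = 0.6 × 550 × 1.297 = 428.1 MPa.
φR_n = 0.75 × 428.1 × 339.4 × 10⁻³ = 109 kN.

φR_n ≈ 109 kN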